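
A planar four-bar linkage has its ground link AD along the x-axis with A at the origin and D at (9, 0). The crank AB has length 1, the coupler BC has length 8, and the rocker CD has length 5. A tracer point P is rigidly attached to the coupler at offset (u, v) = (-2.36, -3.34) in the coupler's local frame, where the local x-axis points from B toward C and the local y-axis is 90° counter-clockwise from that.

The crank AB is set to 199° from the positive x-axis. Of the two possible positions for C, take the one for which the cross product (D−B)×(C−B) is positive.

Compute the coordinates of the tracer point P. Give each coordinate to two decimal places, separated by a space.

A=(0,0), D=(9.00,0)
B = A + 1.00·(cos199°, sin199°) = (-0.9455, -0.3256)
|BD| = 9.9508
circle(B,8.00) ∩ circle(D,5.00): a=6.9351, h=3.9881
  candidates: C₊=(5.8553,3.8873) cross=39.685; C₋=(6.1163,-4.0846) cross=-39.685
  mode + wants cross > 0 → take C=(5.8553,3.8873) (cross=39.685)
ex = (C−B)/|BC| = (0.8501,0.5266); ey = (-0.5266,0.8501)
P = B + -2.36·ex + -3.34·ey = (-1.1929,-4.4077)

-1.19 -4.41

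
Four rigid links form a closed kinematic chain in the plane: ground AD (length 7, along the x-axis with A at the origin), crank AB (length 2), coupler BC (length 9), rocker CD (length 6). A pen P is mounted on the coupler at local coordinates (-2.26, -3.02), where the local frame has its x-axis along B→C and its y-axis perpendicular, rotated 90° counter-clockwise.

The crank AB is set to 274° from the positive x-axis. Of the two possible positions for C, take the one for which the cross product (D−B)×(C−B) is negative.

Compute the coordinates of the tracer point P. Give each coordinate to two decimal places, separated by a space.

-3.20 -3.75

A=(0,0), D=(7.00,0)
B = A + 2.00·(cos274°, sin274°) = (0.1395, -1.9951)
|BD| = 7.1447
circle(B,9.00) ∩ circle(D,6.00): a=6.7215, h=5.9851
  candidates: C₊=(4.9224,5.6288) cross=42.761; C₋=(8.2650,-5.8651) cross=-42.761
  mode - wants cross < 0 → take C=(8.2650,-5.8651) (cross=-42.761)
ex = (C−B)/|BC| = (0.9028,-0.4300); ey = (0.4300,0.9028)
P = B + -2.26·ex + -3.02·ey = (-3.1995,-3.7499)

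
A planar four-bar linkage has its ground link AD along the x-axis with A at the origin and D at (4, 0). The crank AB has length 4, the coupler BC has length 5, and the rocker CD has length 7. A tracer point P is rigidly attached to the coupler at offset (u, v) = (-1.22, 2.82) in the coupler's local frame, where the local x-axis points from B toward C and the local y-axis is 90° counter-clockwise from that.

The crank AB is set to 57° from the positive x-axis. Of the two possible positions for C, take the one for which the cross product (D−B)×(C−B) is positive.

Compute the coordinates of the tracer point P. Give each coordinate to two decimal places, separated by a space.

-0.63 4.59

A=(0,0), D=(4.00,0)
B = A + 4.00·(cos57°, sin57°) = (2.1786, 3.3547)
|BD| = 3.8173
circle(B,5.00) ∩ circle(D,7.00): a=-1.2350, h=4.8451
  candidates: C₊=(5.8472,6.7519) cross=18.495; C₋=(-2.6687,2.1281) cross=-18.495
  mode + wants cross > 0 → take C=(5.8472,6.7519) (cross=18.495)
ex = (C−B)/|BC| = (0.7337,0.6794); ey = (-0.6794,0.7337)
P = B + -1.22·ex + 2.82·ey = (-0.6326,4.5949)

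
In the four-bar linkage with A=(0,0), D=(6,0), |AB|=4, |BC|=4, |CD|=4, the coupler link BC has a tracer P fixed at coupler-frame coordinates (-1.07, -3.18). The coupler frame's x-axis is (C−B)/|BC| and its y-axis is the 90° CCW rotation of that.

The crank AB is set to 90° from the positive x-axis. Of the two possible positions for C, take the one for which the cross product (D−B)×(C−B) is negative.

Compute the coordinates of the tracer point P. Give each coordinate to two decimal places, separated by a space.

-3.28 3.30

A=(0,0), D=(6.00,0)
B = A + 4.00·(cos90°, sin90°) = (0.0000, 4.0000)
|BD| = 7.2111
circle(B,4.00) ∩ circle(D,4.00): a=3.6056, h=1.7321
  candidates: C₊=(3.9608,3.4412) cross=12.490; C₋=(2.0392,0.5588) cross=-12.490
  mode - wants cross < 0 → take C=(2.0392,0.5588) (cross=-12.490)
ex = (C−B)/|BC| = (0.5098,-0.8603); ey = (0.8603,0.5098)
P = B + -1.07·ex + -3.18·ey = (-3.2812,3.2993)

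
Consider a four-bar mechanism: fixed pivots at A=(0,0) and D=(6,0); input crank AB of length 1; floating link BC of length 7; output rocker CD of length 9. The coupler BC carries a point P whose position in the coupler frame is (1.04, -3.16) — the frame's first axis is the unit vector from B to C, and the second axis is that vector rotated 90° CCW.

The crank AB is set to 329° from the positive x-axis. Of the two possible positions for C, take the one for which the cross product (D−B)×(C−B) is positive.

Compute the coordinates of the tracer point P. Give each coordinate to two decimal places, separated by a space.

3.79 1.05

A=(0,0), D=(6.00,0)
B = A + 1.00·(cos329°, sin329°) = (0.8572, -0.5150)
|BD| = 5.1686
circle(B,7.00) ∩ circle(D,9.00): a=-0.5114, h=6.9813
  candidates: C₊=(-0.3473,6.3806) cross=36.083; C₋=(1.0440,-7.5125) cross=-36.083
  mode + wants cross > 0 → take C=(-0.3473,6.3806) (cross=36.083)
ex = (C−B)/|BC| = (-0.1721,0.9851); ey = (-0.9851,-0.1721)
P = B + 1.04·ex + -3.16·ey = (3.7911,1.0532)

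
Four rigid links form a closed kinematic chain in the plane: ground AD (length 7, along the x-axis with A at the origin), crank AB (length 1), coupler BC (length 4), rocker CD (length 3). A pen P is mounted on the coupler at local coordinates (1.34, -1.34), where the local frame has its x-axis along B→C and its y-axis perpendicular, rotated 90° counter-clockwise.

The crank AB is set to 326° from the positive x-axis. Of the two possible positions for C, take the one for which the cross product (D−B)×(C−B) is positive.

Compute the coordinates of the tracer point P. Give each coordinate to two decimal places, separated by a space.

2.65 -1.09

A=(0,0), D=(7.00,0)
B = A + 1.00·(cos326°, sin326°) = (0.8290, -0.5592)
|BD| = 6.1962
circle(B,4.00) ∩ circle(D,3.00): a=3.6630, h=1.6070
  candidates: C₊=(4.3320,1.3719) cross=9.958; C₋=(4.6221,-1.8291) cross=-9.958
  mode + wants cross > 0 → take C=(4.3320,1.3719) (cross=9.958)
ex = (C−B)/|BC| = (0.8758,0.4828); ey = (-0.4828,0.8758)
P = B + 1.34·ex + -1.34·ey = (2.6494,-1.0858)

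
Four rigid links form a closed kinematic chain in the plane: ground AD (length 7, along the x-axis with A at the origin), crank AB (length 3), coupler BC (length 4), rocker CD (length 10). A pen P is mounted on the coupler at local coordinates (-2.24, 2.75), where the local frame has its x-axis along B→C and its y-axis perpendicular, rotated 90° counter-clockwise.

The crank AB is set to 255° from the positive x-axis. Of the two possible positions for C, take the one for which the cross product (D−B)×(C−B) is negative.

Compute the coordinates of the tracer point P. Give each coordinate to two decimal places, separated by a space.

1.67 -0.33

A=(0,0), D=(7.00,0)
B = A + 3.00·(cos255°, sin255°) = (-0.7765, -2.8978)
|BD| = 8.2988
circle(B,4.00) ∩ circle(D,10.00): a=-0.9116, h=3.8947
  candidates: C₊=(-2.9906,0.4335) cross=32.322; C₋=(-0.2707,-6.8657) cross=-32.322
  mode - wants cross < 0 → take C=(-0.2707,-6.8657) (cross=-32.322)
ex = (C−B)/|BC| = (0.1264,-0.9920); ey = (0.9920,0.1264)
P = B + -2.24·ex + 2.75·ey = (1.6682,-0.3280)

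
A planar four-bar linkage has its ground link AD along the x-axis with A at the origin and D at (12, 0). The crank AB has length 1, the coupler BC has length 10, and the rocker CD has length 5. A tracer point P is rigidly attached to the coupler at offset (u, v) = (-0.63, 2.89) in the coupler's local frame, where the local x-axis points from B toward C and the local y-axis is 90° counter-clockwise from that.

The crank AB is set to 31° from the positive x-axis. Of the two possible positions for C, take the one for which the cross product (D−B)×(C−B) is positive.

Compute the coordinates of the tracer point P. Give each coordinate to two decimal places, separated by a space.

A=(0,0), D=(12.00,0)
B = A + 1.00·(cos31°, sin31°) = (0.8572, 0.5150)
|BD| = 11.1547
circle(B,10.00) ∩ circle(D,5.00): a=8.9392, h=4.4823
  candidates: C₊=(9.9938,4.5798) cross=49.999; C₋=(9.5798,-4.3753) cross=-49.999
  mode + wants cross > 0 → take C=(9.9938,4.5798) (cross=49.999)
ex = (C−B)/|BC| = (0.9137,0.4065); ey = (-0.4065,0.9137)
P = B + -0.63·ex + 2.89·ey = (-0.8932,2.8994)

-0.89 2.90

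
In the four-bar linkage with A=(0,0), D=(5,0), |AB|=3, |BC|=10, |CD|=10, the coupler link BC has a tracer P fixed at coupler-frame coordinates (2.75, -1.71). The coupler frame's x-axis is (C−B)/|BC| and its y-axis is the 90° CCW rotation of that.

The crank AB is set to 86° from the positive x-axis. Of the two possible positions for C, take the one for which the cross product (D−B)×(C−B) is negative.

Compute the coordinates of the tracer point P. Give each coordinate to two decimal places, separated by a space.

A=(0,0), D=(5.00,0)
B = A + 3.00·(cos86°, sin86°) = (0.2093, 2.9927)
|BD| = 5.6487
circle(B,10.00) ∩ circle(D,10.00): a=2.8243, h=9.5929
  candidates: C₊=(7.6870,9.6322) cross=54.187; C₋=(-2.4777,-6.6395) cross=-54.187
  mode - wants cross < 0 → take C=(-2.4777,-6.6395) (cross=-54.187)
ex = (C−B)/|BC| = (-0.2687,-0.9632); ey = (0.9632,-0.2687)
P = B + 2.75·ex + -1.71·ey = (-2.1768,0.8033)

-2.18 0.80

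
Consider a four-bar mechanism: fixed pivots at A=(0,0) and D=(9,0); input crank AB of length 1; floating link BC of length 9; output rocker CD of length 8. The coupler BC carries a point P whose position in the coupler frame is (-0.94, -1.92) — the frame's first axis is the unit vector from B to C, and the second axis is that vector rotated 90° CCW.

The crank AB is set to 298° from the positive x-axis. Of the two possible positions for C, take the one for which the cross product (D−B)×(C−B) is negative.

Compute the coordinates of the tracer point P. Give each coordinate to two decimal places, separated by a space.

A=(0,0), D=(9.00,0)
B = A + 1.00·(cos298°, sin298°) = (0.4695, -0.8829)
|BD| = 8.5761
circle(B,9.00) ∩ circle(D,8.00): a=5.2792, h=7.2891
  candidates: C₊=(4.9702,6.9109) cross=62.512; C₋=(6.4710,-7.5898) cross=-62.512
  mode - wants cross < 0 → take C=(6.4710,-7.5898) (cross=-62.512)
ex = (C−B)/|BC| = (0.6668,-0.7452); ey = (0.7452,0.6668)
P = B + -0.94·ex + -1.92·ey = (-1.5881,-1.4628)

-1.59 -1.46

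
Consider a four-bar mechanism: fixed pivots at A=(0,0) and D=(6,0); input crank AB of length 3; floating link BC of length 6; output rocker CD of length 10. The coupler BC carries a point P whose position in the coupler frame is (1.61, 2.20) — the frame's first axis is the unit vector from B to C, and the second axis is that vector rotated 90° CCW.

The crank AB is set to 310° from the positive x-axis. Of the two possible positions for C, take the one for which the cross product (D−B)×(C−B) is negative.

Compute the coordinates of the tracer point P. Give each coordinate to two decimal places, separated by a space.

A=(0,0), D=(6.00,0)
B = A + 3.00·(cos310°, sin310°) = (1.9284, -2.2981)
|BD| = 4.6754
circle(B,6.00) ∩ circle(D,10.00): a=-4.5066, h=3.9612
  candidates: C₊=(-3.9433,-1.0637) cross=18.520; C₋=(-0.0492,-7.9629) cross=-18.520
  mode - wants cross < 0 → take C=(-0.0492,-7.9629) (cross=-18.520)
ex = (C−B)/|BC| = (-0.3296,-0.9441); ey = (0.9441,-0.3296)
P = B + 1.61·ex + 2.20·ey = (3.4748,-4.5433)

3.47 -4.54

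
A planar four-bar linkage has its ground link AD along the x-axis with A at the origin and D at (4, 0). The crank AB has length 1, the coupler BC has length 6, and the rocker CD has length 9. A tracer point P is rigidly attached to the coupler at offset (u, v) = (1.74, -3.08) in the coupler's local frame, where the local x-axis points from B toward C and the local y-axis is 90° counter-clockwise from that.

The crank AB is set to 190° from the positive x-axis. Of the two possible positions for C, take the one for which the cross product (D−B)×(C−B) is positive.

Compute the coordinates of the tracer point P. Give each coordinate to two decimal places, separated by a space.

A=(0,0), D=(4.00,0)
B = A + 1.00·(cos190°, sin190°) = (-0.9848, -0.1736)
|BD| = 4.9878
circle(B,6.00) ∩ circle(D,9.00): a=-2.0171, h=5.6508
  candidates: C₊=(-3.1974,5.4035) cross=28.185; C₋=(-2.8039,-5.8912) cross=-28.185
  mode + wants cross > 0 → take C=(-3.1974,5.4035) (cross=28.185)
ex = (C−B)/|BC| = (-0.3688,0.9295); ey = (-0.9295,-0.3688)
P = B + 1.74·ex + -3.08·ey = (1.2365,2.5795)

1.24 2.58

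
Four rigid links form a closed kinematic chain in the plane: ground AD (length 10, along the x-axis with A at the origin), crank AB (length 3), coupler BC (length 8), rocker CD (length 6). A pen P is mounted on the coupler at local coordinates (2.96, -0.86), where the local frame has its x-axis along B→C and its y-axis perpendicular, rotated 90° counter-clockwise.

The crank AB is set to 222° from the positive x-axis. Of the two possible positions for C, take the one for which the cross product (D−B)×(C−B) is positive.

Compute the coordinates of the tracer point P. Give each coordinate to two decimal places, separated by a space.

A=(0,0), D=(10.00,0)
B = A + 3.00·(cos222°, sin222°) = (-2.2294, -2.0074)
|BD| = 12.3931
circle(B,8.00) ∩ circle(D,6.00): a=7.3262, h=3.2135
  candidates: C₊=(4.4795,2.3504) cross=39.825; C₋=(5.5205,-3.9918) cross=-39.825
  mode + wants cross > 0 → take C=(4.4795,2.3504) (cross=39.825)
ex = (C−B)/|BC| = (0.8386,0.5447); ey = (-0.5447,0.8386)
P = B + 2.96·ex + -0.86·ey = (0.7213,-1.1162)

0.72 -1.12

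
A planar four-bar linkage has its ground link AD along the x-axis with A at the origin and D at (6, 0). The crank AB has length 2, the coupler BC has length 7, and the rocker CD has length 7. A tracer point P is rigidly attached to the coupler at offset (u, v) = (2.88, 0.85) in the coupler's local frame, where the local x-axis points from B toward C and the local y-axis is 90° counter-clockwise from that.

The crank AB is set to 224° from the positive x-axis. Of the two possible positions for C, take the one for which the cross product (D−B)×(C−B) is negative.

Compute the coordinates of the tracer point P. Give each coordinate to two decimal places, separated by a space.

1.16 -2.90

A=(0,0), D=(6.00,0)
B = A + 2.00·(cos224°, sin224°) = (-1.4387, -1.3893)
|BD| = 7.5673
circle(B,7.00) ∩ circle(D,7.00): a=3.7837, h=5.8893
  candidates: C₊=(1.1994,5.0945) cross=44.566; C₋=(3.3619,-6.4839) cross=-44.566
  mode - wants cross < 0 → take C=(3.3619,-6.4839) (cross=-44.566)
ex = (C−B)/|BC| = (0.6858,-0.7278); ey = (0.7278,0.6858)
P = B + 2.88·ex + 0.85·ey = (1.1550,-2.9024)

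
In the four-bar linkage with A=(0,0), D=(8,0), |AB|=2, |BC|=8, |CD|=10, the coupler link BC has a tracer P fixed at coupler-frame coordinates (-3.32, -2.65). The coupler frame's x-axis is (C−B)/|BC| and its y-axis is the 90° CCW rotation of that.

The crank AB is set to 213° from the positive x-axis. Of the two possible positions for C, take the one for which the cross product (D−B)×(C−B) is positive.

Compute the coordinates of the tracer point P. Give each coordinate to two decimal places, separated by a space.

A=(0,0), D=(8.00,0)
B = A + 2.00·(cos213°, sin213°) = (-1.6773, -1.0893)
|BD| = 9.7385
circle(B,8.00) ∩ circle(D,10.00): a=3.0209, h=7.4077
  candidates: C₊=(0.4960,6.6098) cross=72.140; C₋=(2.1532,-8.1126) cross=-72.140
  mode + wants cross > 0 → take C=(0.4960,6.6098) (cross=72.140)
ex = (C−B)/|BC| = (0.2717,0.9624); ey = (-0.9624,0.2717)
P = B + -3.32·ex + -2.65·ey = (-0.0289,-5.0043)

-0.03 -5.00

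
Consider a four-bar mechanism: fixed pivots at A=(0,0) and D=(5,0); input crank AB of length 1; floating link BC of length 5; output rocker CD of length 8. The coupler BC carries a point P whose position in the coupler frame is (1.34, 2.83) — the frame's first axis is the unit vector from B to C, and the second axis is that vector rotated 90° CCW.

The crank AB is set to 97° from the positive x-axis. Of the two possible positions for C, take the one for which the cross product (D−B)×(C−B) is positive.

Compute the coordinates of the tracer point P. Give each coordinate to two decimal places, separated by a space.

A=(0,0), D=(5.00,0)
B = A + 1.00·(cos97°, sin97°) = (-0.1219, 0.9925)
|BD| = 5.2172
circle(B,5.00) ∩ circle(D,8.00): a=-1.1291, h=4.8708
  candidates: C₊=(-0.3037,5.9892) cross=25.412; C₋=(-2.1570,-3.5745) cross=-25.412
  mode + wants cross > 0 → take C=(-0.3037,5.9892) (cross=25.412)
ex = (C−B)/|BC| = (-0.0364,0.9993); ey = (-0.9993,-0.0364)
P = B + 1.34·ex + 2.83·ey = (-2.9987,2.2288)

-3.00 2.23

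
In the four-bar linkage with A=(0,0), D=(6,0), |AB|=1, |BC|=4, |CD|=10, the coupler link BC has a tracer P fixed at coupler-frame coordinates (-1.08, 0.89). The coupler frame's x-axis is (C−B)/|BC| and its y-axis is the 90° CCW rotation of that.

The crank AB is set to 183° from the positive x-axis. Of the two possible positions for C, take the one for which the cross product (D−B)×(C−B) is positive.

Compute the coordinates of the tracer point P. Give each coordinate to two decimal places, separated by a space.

-1.01 -1.45

A=(0,0), D=(6.00,0)
B = A + 1.00·(cos183°, sin183°) = (-0.9986, -0.0523)
|BD| = 6.9988
circle(B,4.00) ∩ circle(D,10.00): a=-2.5016, h=3.1212
  candidates: C₊=(-3.5235,3.0501) cross=21.845; C₋=(-3.4768,-3.1922) cross=-21.845
  mode + wants cross > 0 → take C=(-3.5235,3.0501) (cross=21.845)
ex = (C−B)/|BC| = (-0.6312,0.7756); ey = (-0.7756,-0.6312)
P = B + -1.08·ex + 0.89·ey = (-1.0072,-1.4518)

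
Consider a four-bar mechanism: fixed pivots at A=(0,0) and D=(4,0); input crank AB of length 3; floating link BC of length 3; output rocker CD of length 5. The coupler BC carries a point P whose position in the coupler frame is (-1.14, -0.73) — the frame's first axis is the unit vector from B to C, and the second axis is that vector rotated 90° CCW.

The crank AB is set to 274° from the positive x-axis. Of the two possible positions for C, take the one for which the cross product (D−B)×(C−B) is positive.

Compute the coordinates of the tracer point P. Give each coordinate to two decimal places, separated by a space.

1.34 -3.74

A=(0,0), D=(4.00,0)
B = A + 3.00·(cos274°, sin274°) = (0.2093, -2.9927)
|BD| = 4.8297
circle(B,3.00) ∩ circle(D,5.00): a=0.7584, h=2.9026
  candidates: C₊=(-0.9940,-0.2446) cross=14.018; C₋=(2.6031,-4.8009) cross=-14.018
  mode + wants cross > 0 → take C=(-0.9940,-0.2446) (cross=14.018)
ex = (C−B)/|BC| = (-0.4011,0.9160); ey = (-0.9160,-0.4011)
P = B + -1.14·ex + -0.73·ey = (1.3352,-3.7442)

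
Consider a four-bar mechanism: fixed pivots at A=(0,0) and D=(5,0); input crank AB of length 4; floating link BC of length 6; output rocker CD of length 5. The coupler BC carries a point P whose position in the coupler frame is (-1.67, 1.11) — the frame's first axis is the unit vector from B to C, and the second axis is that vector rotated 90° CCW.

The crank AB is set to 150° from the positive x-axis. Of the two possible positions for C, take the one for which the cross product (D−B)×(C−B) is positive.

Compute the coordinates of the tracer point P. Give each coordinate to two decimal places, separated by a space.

A=(0,0), D=(5.00,0)
B = A + 4.00·(cos150°, sin150°) = (-3.4641, 2.0000)
|BD| = 8.6972
circle(B,6.00) ∩ circle(D,5.00): a=4.9810, h=3.3451
  candidates: C₊=(2.1526,4.1100) cross=29.093; C₋=(0.6141,-2.4009) cross=-29.093
  mode + wants cross > 0 → take C=(2.1526,4.1100) (cross=29.093)
ex = (C−B)/|BC| = (0.9361,0.3517); ey = (-0.3517,0.9361)
P = B + -1.67·ex + 1.11·ey = (-5.4178,2.4518)

-5.42 2.45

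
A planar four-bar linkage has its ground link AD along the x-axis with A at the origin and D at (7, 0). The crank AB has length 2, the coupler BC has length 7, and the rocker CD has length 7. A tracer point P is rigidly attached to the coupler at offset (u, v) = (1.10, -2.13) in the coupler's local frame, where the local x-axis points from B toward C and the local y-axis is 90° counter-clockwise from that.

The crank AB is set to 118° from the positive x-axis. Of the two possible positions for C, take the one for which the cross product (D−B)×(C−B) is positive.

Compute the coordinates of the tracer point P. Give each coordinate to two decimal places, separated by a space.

A=(0,0), D=(7.00,0)
B = A + 2.00·(cos118°, sin118°) = (-0.9389, 1.7659)
|BD| = 8.1330
circle(B,7.00) ∩ circle(D,7.00): a=4.0665, h=5.6977
  candidates: C₊=(4.2677,6.4447) cross=46.339; C₋=(1.7934,-4.6788) cross=-46.339
  mode + wants cross > 0 → take C=(4.2677,6.4447) (cross=46.339)
ex = (C−B)/|BC| = (0.7438,0.6684); ey = (-0.6684,0.7438)
P = B + 1.10·ex + -2.13·ey = (1.3029,0.9168)

1.30 0.92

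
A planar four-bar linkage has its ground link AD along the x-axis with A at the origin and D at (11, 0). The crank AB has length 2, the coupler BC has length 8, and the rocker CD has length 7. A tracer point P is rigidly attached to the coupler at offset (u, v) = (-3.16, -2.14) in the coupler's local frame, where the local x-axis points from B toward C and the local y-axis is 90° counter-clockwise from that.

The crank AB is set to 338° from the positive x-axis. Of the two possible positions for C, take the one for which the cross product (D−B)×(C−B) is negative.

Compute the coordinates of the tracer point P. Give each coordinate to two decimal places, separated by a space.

A=(0,0), D=(11.00,0)
B = A + 2.00·(cos338°, sin338°) = (1.8544, -0.7492)
|BD| = 9.1763
circle(B,8.00) ∩ circle(D,7.00): a=5.4055, h=5.8975
  candidates: C₊=(6.7603,5.5700) cross=54.117; C₋=(7.7233,-6.1857) cross=-54.117
  mode - wants cross < 0 → take C=(7.7233,-6.1857) (cross=-54.117)
ex = (C−B)/|BC| = (0.7336,-0.6796); ey = (0.6796,0.7336)
P = B + -3.16·ex + -2.14·ey = (-1.9181,-0.1717)

-1.92 -0.17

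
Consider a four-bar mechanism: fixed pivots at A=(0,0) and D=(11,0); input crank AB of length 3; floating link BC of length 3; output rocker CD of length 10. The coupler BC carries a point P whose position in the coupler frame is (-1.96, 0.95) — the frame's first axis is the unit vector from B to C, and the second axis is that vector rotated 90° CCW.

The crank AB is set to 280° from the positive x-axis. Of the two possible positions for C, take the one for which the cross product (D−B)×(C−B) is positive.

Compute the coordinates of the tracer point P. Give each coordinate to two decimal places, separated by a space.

A=(0,0), D=(11.00,0)
B = A + 3.00·(cos280°, sin280°) = (0.5209, -2.9544)
|BD| = 10.8876
circle(B,3.00) ∩ circle(D,10.00): a=1.2647, h=2.7204
  candidates: C₊=(1.0000,0.0071) cross=29.618; C₋=(2.4764,-5.2296) cross=-29.618
  mode + wants cross > 0 → take C=(1.0000,0.0071) (cross=29.618)
ex = (C−B)/|BC| = (0.1597,0.9872); ey = (-0.9872,0.1597)
P = B + -1.96·ex + 0.95·ey = (-0.7298,-4.7376)

-0.73 -4.74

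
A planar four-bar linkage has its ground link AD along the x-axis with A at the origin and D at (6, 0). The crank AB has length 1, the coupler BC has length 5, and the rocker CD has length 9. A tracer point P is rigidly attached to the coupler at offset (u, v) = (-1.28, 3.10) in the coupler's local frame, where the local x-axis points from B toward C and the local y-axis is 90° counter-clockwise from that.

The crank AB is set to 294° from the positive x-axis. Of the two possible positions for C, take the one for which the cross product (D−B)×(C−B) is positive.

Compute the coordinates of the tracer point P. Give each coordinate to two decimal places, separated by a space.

A=(0,0), D=(6.00,0)
B = A + 1.00·(cos294°, sin294°) = (0.4067, -0.9135)
|BD| = 5.6674
circle(B,5.00) ∩ circle(D,9.00): a=-2.1069, h=4.5344
  candidates: C₊=(-2.4035,3.2220) cross=25.698; C₋=(-0.9417,-5.7283) cross=-25.698
  mode + wants cross > 0 → take C=(-2.4035,3.2220) (cross=25.698)
ex = (C−B)/|BC| = (-0.5620,0.8271); ey = (-0.8271,-0.5620)
P = B + -1.28·ex + 3.10·ey = (-1.4379,-3.7146)

-1.44 -3.71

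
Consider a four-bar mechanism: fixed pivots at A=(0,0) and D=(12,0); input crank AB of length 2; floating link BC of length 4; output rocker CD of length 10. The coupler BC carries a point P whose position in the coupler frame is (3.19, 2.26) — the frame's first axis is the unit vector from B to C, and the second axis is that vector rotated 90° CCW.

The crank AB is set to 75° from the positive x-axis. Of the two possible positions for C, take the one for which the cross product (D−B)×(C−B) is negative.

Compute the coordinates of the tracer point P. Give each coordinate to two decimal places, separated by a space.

3.88 -0.06

A=(0,0), D=(12.00,0)
B = A + 2.00·(cos75°, sin75°) = (0.5176, 1.9319)
|BD| = 11.6437
circle(B,4.00) ∩ circle(D,10.00): a=2.2148, h=3.3309
  candidates: C₊=(3.2544,4.8491) cross=38.784; C₋=(2.1491,-1.7203) cross=-38.784
  mode - wants cross < 0 → take C=(2.1491,-1.7203) (cross=-38.784)
ex = (C−B)/|BC| = (0.4079,-0.9130); ey = (0.9130,0.4079)
P = B + 3.19·ex + 2.26·ey = (3.8822,-0.0590)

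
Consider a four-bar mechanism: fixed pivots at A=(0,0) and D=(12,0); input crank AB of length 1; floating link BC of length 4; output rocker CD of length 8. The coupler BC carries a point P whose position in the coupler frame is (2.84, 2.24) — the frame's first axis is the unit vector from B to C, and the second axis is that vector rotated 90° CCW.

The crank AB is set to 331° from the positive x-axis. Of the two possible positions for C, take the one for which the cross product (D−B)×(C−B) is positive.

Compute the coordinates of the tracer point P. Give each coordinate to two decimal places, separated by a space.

1.98 2.96

A=(0,0), D=(12.00,0)
B = A + 1.00·(cos331°, sin331°) = (0.8746, -0.4848)
|BD| = 11.1359
circle(B,4.00) ∩ circle(D,8.00): a=3.4128, h=2.0864
  candidates: C₊=(4.1933,1.7482) cross=23.234; C₋=(4.3750,-2.4206) cross=-23.234
  mode + wants cross > 0 → take C=(4.1933,1.7482) (cross=23.234)
ex = (C−B)/|BC| = (0.8297,0.5582); ey = (-0.5582,0.8297)
P = B + 2.84·ex + 2.24·ey = (1.9805,2.9591)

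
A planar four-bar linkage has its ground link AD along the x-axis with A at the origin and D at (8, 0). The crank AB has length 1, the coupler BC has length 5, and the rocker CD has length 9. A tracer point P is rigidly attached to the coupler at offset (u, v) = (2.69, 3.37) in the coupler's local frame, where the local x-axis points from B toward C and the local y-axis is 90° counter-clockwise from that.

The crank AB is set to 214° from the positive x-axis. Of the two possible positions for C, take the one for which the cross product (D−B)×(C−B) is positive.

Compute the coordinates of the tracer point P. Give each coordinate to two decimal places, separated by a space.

-3.63 2.72

A=(0,0), D=(8.00,0)
B = A + 1.00·(cos214°, sin214°) = (-0.8290, -0.5592)
|BD| = 8.8467
circle(B,5.00) ∩ circle(D,9.00): a=1.2584, h=4.8391
  candidates: C₊=(0.1209,4.3497) cross=42.810; C₋=(0.7327,-5.3090) cross=-42.810
  mode + wants cross > 0 → take C=(0.1209,4.3497) (cross=42.810)
ex = (C−B)/|BC| = (0.1900,0.9818); ey = (-0.9818,0.1900)
P = B + 2.69·ex + 3.37·ey = (-3.6266,2.7221)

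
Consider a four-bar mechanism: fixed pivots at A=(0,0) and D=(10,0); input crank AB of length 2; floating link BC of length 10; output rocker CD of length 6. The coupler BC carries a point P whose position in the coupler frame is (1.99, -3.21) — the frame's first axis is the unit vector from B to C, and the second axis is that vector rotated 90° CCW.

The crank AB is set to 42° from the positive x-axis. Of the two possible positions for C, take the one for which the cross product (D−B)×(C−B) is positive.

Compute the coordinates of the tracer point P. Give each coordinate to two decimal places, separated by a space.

A=(0,0), D=(10.00,0)
B = A + 2.00·(cos42°, sin42°) = (1.4863, 1.3383)
|BD| = 8.6182
circle(B,10.00) ∩ circle(D,6.00): a=8.0222, h=5.9703
  candidates: C₊=(10.3382,5.9905) cross=51.454; C₋=(8.4841,-5.8053) cross=-51.454
  mode + wants cross > 0 → take C=(10.3382,5.9905) (cross=51.454)
ex = (C−B)/|BC| = (0.8852,0.4652); ey = (-0.4652,0.8852)
P = B + 1.99·ex + -3.21·ey = (4.7412,-0.5774)

4.74 -0.58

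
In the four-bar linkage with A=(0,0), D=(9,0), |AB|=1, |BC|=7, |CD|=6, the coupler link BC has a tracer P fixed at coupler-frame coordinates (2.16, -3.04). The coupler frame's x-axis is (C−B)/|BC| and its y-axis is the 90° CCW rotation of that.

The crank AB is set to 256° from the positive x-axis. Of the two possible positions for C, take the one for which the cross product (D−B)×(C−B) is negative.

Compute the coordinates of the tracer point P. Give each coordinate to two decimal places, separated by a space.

A=(0,0), D=(9.00,0)
B = A + 1.00·(cos256°, sin256°) = (-0.2419, -0.9703)
|BD| = 9.2927
circle(B,7.00) ∩ circle(D,6.00): a=5.3458, h=4.5191
  candidates: C₊=(4.6028,4.0823) cross=41.995; C₋=(5.5465,-4.9065) cross=-41.995
  mode - wants cross < 0 → take C=(5.5465,-4.9065) (cross=-41.995)
ex = (C−B)/|BC| = (0.8269,-0.5623); ey = (0.5623,0.8269)
P = B + 2.16·ex + -3.04·ey = (-0.1652,-4.6987)

-0.17 -4.70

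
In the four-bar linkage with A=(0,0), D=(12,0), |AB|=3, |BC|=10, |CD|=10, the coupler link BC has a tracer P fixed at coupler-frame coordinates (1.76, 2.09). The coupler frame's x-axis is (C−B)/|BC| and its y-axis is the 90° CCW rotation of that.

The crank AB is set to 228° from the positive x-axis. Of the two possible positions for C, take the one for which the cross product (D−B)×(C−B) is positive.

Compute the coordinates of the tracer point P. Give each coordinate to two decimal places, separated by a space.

-2.66 0.42

A=(0,0), D=(12.00,0)
B = A + 3.00·(cos228°, sin228°) = (-2.0074, -2.2294)
|BD| = 14.1837
circle(B,10.00) ∩ circle(D,10.00): a=7.0919, h=7.0502
  candidates: C₊=(3.8881,5.8479) cross=99.998; C₋=(6.1045,-8.0773) cross=-99.998
  mode + wants cross > 0 → take C=(3.8881,5.8479) (cross=99.998)
ex = (C−B)/|BC| = (0.5896,0.8077); ey = (-0.8077,0.5896)
P = B + 1.76·ex + 2.09·ey = (-2.6579,0.4243)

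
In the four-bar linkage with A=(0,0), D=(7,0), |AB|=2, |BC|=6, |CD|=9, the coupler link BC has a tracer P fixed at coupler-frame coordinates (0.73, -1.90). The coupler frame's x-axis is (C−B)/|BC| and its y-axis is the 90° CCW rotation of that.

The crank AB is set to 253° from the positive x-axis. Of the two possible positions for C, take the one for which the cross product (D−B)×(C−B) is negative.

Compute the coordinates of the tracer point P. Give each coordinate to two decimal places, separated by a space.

A=(0,0), D=(7.00,0)
B = A + 2.00·(cos253°, sin253°) = (-0.5847, -1.9126)
|BD| = 7.8222
circle(B,6.00) ∩ circle(D,9.00): a=1.0346, h=5.9101
  candidates: C₊=(-1.0266,4.0711) cross=46.230; C₋=(1.8636,-7.3904) cross=-46.230
  mode - wants cross < 0 → take C=(1.8636,-7.3904) (cross=-46.230)
ex = (C−B)/|BC| = (0.4081,-0.9130); ey = (0.9130,0.4081)
P = B + 0.73·ex + -1.90·ey = (-2.0215,-3.3544)

-2.02 -3.35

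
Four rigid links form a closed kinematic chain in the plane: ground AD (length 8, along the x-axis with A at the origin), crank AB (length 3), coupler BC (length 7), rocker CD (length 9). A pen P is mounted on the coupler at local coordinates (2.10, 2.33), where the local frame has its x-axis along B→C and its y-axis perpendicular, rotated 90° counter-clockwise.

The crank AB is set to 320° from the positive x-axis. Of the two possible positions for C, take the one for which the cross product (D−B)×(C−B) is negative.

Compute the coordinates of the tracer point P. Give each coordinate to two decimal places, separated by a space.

5.24 -3.03

A=(0,0), D=(8.00,0)
B = A + 3.00·(cos320°, sin320°) = (2.2981, -1.9284)
|BD| = 6.0191
circle(B,7.00) ∩ circle(D,9.00): a=0.3514, h=6.9912
  candidates: C₊=(0.3912,4.8069) cross=42.081; C₋=(4.8708,-8.4385) cross=-42.081
  mode - wants cross < 0 → take C=(4.8708,-8.4385) (cross=-42.081)
ex = (C−B)/|BC| = (0.3675,-0.9300); ey = (0.9300,0.3675)
P = B + 2.10·ex + 2.33·ey = (5.2369,-3.0251)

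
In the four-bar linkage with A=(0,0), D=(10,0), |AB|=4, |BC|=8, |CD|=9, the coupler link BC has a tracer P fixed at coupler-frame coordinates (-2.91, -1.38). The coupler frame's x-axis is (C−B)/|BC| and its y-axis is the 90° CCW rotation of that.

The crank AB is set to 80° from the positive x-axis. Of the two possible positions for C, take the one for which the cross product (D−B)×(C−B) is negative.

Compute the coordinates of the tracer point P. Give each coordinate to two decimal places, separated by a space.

A=(0,0), D=(10.00,0)
B = A + 4.00·(cos80°, sin80°) = (0.6946, 3.9392)
|BD| = 10.1049
circle(B,8.00) ∩ circle(D,9.00): a=4.2112, h=6.8019
  candidates: C₊=(7.2243,8.5613) cross=68.732; C₋=(1.9211,-3.9662) cross=-68.732
  mode - wants cross < 0 → take C=(1.9211,-3.9662) (cross=-68.732)
ex = (C−B)/|BC| = (0.1533,-0.9882); ey = (0.9882,0.1533)
P = B + -2.91·ex + -1.38·ey = (-1.1152,6.6033)

-1.12 6.60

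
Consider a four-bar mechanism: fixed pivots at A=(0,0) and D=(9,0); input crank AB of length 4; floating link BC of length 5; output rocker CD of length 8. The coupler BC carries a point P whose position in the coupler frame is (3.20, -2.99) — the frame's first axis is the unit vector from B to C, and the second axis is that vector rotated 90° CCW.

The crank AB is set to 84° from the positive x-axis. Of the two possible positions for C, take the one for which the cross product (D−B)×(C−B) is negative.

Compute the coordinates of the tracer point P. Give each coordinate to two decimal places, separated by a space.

A=(0,0), D=(9.00,0)
B = A + 4.00·(cos84°, sin84°) = (0.4181, 3.9781)
|BD| = 9.4591
circle(B,5.00) ∩ circle(D,8.00): a=2.6680, h=4.2287
  candidates: C₊=(4.6171,6.6926) cross=39.999; C₋=(1.0603,-0.9805) cross=-39.999
  mode - wants cross < 0 → take C=(1.0603,-0.9805) (cross=-39.999)
ex = (C−B)/|BC| = (0.1284,-0.9917); ey = (0.9917,0.1284)
P = B + 3.20·ex + -2.99·ey = (-2.1361,0.4206)

-2.14 0.42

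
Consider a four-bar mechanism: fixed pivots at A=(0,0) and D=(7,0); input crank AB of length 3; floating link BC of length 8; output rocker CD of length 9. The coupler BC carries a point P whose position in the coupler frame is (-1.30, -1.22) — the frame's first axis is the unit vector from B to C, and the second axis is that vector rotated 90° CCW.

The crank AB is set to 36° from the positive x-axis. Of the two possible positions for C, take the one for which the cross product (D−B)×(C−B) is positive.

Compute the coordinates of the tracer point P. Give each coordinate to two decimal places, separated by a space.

2.95 0.06

A=(0,0), D=(7.00,0)
B = A + 3.00·(cos36°, sin36°) = (2.4271, 1.7634)
|BD| = 4.9012
circle(B,8.00) ∩ circle(D,9.00): a=0.7163, h=7.9679
  candidates: C₊=(5.9621,8.9400) cross=39.052; C₋=(0.2287,-5.9287) cross=-39.052
  mode + wants cross > 0 → take C=(5.9621,8.9400) (cross=39.052)
ex = (C−B)/|BC| = (0.4419,0.8971); ey = (-0.8971,0.4419)
P = B + -1.30·ex + -1.22·ey = (2.9470,0.0581)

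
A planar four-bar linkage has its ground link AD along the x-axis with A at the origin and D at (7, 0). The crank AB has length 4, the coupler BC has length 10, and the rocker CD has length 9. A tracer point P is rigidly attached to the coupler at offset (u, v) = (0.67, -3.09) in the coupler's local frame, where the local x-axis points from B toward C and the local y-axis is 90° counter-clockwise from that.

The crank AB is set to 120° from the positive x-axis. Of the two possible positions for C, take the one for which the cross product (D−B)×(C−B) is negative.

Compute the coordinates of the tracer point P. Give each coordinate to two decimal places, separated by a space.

A=(0,0), D=(7.00,0)
B = A + 4.00·(cos120°, sin120°) = (-2.0000, 3.4641)
|BD| = 9.6437
circle(B,10.00) ∩ circle(D,9.00): a=5.8069, h=8.1412
  candidates: C₊=(6.3438,8.9760) cross=78.511; C₋=(0.4949,-6.2197) cross=-78.511
  mode - wants cross < 0 → take C=(0.4949,-6.2197) (cross=-78.511)
ex = (C−B)/|BC| = (0.2495,-0.9684); ey = (0.9684,0.2495)
P = B + 0.67·ex + -3.09·ey = (-4.8251,2.0444)

-4.83 2.04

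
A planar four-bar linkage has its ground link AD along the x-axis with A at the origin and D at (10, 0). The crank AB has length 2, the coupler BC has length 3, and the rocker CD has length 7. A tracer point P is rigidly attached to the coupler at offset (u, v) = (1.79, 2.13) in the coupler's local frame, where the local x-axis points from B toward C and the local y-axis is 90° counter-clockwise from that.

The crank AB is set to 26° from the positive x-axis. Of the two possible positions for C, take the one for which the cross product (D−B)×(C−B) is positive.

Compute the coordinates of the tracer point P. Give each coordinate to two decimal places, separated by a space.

A=(0,0), D=(10.00,0)
B = A + 2.00·(cos26°, sin26°) = (1.7976, 0.8767)
|BD| = 8.2491
circle(B,3.00) ∩ circle(D,7.00): a=1.7001, h=2.4718
  candidates: C₊=(3.7507,3.1538) cross=20.390; C₋=(3.2253,-1.7617) cross=-20.390
  mode + wants cross > 0 → take C=(3.7507,3.1538) (cross=20.390)
ex = (C−B)/|BC| = (0.6511,0.7590); ey = (-0.7590,0.6511)
P = B + 1.79·ex + 2.13·ey = (1.3462,3.6222)

1.35 3.62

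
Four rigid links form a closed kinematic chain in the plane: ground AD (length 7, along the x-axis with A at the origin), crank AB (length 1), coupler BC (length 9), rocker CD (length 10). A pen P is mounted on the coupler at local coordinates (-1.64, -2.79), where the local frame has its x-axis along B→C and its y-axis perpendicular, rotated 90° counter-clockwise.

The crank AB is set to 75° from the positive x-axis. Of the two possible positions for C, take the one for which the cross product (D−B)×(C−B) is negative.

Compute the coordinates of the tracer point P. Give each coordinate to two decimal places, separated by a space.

-2.66 2.37

A=(0,0), D=(7.00,0)
B = A + 1.00·(cos75°, sin75°) = (0.2588, 0.9659)
|BD| = 6.8100
circle(B,9.00) ∩ circle(D,10.00): a=2.0100, h=8.7727
  candidates: C₊=(3.4928,9.3648) cross=59.742; C₋=(1.0042,-8.0032) cross=-59.742
  mode - wants cross < 0 → take C=(1.0042,-8.0032) (cross=-59.742)
ex = (C−B)/|BC| = (0.0828,-0.9966); ey = (0.9966,0.0828)
P = B + -1.64·ex + -2.79·ey = (-2.6574,2.3692)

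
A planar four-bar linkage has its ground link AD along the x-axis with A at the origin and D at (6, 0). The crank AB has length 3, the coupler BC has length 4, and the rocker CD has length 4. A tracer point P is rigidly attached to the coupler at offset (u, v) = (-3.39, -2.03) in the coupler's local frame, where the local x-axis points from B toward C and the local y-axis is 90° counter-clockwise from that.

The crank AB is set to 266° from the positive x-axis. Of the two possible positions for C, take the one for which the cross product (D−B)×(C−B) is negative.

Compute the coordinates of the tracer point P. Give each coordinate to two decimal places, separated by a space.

-3.76 -4.73

A=(0,0), D=(6.00,0)
B = A + 3.00·(cos266°, sin266°) = (-0.2093, -2.9927)
|BD| = 6.8928
circle(B,4.00) ∩ circle(D,4.00): a=3.4464, h=2.0303
  candidates: C₊=(2.0139,0.3326) cross=13.995; C₋=(3.7769,-3.3253) cross=-13.995
  mode - wants cross < 0 → take C=(3.7769,-3.3253) (cross=-13.995)
ex = (C−B)/|BC| = (0.9965,-0.0832); ey = (0.0832,0.9965)
P = B + -3.39·ex + -2.03·ey = (-3.7563,-4.7338)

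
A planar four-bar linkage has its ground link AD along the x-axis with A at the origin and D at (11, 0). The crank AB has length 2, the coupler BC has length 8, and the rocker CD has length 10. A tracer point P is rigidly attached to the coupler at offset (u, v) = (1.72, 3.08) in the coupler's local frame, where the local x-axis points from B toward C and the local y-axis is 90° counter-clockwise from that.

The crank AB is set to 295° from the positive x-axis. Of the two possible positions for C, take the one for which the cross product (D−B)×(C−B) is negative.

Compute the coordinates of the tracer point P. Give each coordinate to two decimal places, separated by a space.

4.35 -1.43

A=(0,0), D=(11.00,0)
B = A + 2.00·(cos295°, sin295°) = (0.8452, -1.8126)
|BD| = 10.3153
circle(B,8.00) ∩ circle(D,10.00): a=3.4126, h=7.2356
  candidates: C₊=(2.9333,5.9101) cross=74.637; C₋=(5.4762,-8.3359) cross=-74.637
  mode - wants cross < 0 → take C=(5.4762,-8.3359) (cross=-74.637)
ex = (C−B)/|BC| = (0.5789,-0.8154); ey = (0.8154,0.5789)
P = B + 1.72·ex + 3.08·ey = (4.3524,-1.4322)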